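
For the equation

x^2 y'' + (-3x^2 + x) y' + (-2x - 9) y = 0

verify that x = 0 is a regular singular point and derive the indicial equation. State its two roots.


Divide by x^2 to reach normal form y'' + P_1(x) y' + P_2(x) y = 0 with P_1(x) = -3 + 1/x and P_2(x) = -2/x - 9/x^2.
x = 0 is a singular point because the y'-coefficient -3 + 1/x has a pole at x = 0 and the y-coefficient -2/x - 9/x^2 has a pole at x = 0.
It is a regular singular point because x P_1(x) = p(x) = 1 - 3x and x^2 P_2(x) = q(x) = -2x - 9 are polynomials, hence analytic at x = 0.
p(0) = 1,  q(0) = -9.
Indicial equation: r(r-1) + p(0) r + q(0) = 0, i.e. r^2 + (p(0) - 1) r + q(0) = 0, i.e. r^2 - 9 = 0.
Discriminant: (0)^2 - 4(-9) = 36, so r = (0 ± 6)/2.
Solving: r_1 = 3, r_2 = -3.

indicial: r^2 - 9 = 0; roots r_1 = 3, r_2 = -3


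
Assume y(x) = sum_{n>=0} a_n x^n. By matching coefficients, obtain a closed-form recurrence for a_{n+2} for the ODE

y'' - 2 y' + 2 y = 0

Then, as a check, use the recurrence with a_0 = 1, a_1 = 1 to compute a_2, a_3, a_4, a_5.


Substitute y = sum_n a_n x^n.
y''(x) has coefficient (n+2)(n+1) a_{n+2} at x^n;
-2 y'(x) has coefficient -2 (n+1) a_{n+1} at x^n;
2 y(x) has coefficient 2 a_n at x^n.
Matching x^n: (n+2)(n+1) a_{n+2} - 2 (n+1) a_{n+1} + 2 a_n = 0.
Thus a_{n+2} = [2 (n+1) a_{n+1} - 2 a_n] / ((n+1)(n+2)).

Check with a_0 = 1, a_1 = 1 (apply the recurrence for n = 0, 1, 2, 3): a_0 = 1, a_1 = 1, a_2 = 0, a_3 = -1/3, a_4 = -1/6, a_5 = -1/30.

a_(n+2) = [2 (n+1) a_(n+1) - 2 a_n] / ((n+1)(n+2)); check: a_0 = 1, a_1 = 1, a_2 = 0, a_3 = -1/3, a_4 = -1/6, a_5 = -1/30


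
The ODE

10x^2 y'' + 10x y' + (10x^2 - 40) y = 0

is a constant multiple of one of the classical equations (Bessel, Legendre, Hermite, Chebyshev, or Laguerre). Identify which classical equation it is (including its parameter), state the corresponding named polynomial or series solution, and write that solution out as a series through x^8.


All three coefficients share the factor 10; dividing through by 10 gives  x^2 y'' + x y' + (x^2 - 4) y = 0.
This matches the Bessel equation x^2 y'' + x y' + (x^2 - nu^2) y = 0 with nu^2 = 4, so nu = 2; the solution bounded at x = 0 is J_2(x).
Frobenius at x = 0: indicial roots ±nu; for r = nu the recurrence k(k + 2nu) c_k = -c_{k-2} gives the standard series J_nu(x) = sum_{k>=0} (-1)^k / (k! (k+nu)!) (x/2)^(2k+nu). Evaluate the first 4 terms:
  k = 0: (-1)^0 / (0! * 2! * 2^2) x^2 = 1/(1*2*4) x^2 = (1/8) x^2
  k = 1: (-1)^1 / (1! * 3! * 2^4) x^4 = -1/(1*6*16) x^4 = (-1/96) x^4
  k = 2: (-1)^2 / (2! * 4! * 2^6) x^6 = 1/(2*24*64) x^6 = (1/3072) x^6
  k = 3: (-1)^3 / (3! * 5! * 2^8) x^8 = -1/(6*120*256) x^8 = (-1/184320) x^8
Hence J_2(x) = -x^8/184320 + x^6/3072 - x^4/96 + x^2/8 + ....

J_2(x); series = -x^8/184320 + x^6/3072 - x^4/96 + x^2/8


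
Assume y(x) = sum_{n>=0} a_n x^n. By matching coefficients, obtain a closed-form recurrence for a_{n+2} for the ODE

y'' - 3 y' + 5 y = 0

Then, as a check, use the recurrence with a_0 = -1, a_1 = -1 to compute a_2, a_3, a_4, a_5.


Substitute y = sum_n a_n x^n.
y''(x) has coefficient (n+2)(n+1) a_{n+2} at x^n;
-3 y'(x) has coefficient -3 (n+1) a_{n+1} at x^n;
5 y(x) has coefficient 5 a_n at x^n.
Matching x^n: (n+2)(n+1) a_{n+2} - 3 (n+1) a_{n+1} + 5 a_n = 0.
Thus a_{n+2} = [3 (n+1) a_{n+1} - 5 a_n] / ((n+1)(n+2)).

Check with a_0 = -1, a_1 = -1 (apply the recurrence for n = 0, 1, 2, 3): a_0 = -1, a_1 = -1, a_2 = 1, a_3 = 11/6, a_4 = 23/24, a_5 = 7/60.

a_(n+2) = [3 (n+1) a_(n+1) - 5 a_n] / ((n+1)(n+2)); check: a_0 = -1, a_1 = -1, a_2 = 1, a_3 = 11/6, a_4 = 23/24, a_5 = 7/60


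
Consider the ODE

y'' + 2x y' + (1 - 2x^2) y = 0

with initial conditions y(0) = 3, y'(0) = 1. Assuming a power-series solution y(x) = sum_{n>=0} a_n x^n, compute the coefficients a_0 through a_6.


Ansatz: y(x) = sum_{n>=0} a_n x^n, so y'(x) = sum_{n>=1} n a_n x^(n-1) and y''(x) = sum_{n>=2} n(n-1) a_n x^(n-2).
Substitute into P(x) y'' + Q(x) y' + R(x) y = 0 with P(x) = 1, Q(x) = 2x, R(x) = 1 - 2x^2, and match powers of x.
Initial conditions: a_0 = 3, a_1 = 1.
Setting the coefficient of each power of x to zero and solving order by order (substituting the coefficients already found):
  x^0: 2 a_2 + a_0 = 0  ->  2 a_2 = -a_0 = -3  ->  a_2 = -3/2
  x^1: 6 a_3 + 3 a_1 = 0  ->  6 a_3 = -3 a_1 = -3  ->  a_3 = -1/2
  x^2: 12 a_4 + 5 a_2 - 2 a_0 = 0  ->  12 a_4 = -5 a_2 + 2 a_0 = 27/2  ->  a_4 = 9/8
  x^3: 20 a_5 + 7 a_3 - 2 a_1 = 0  ->  20 a_5 = -7 a_3 + 2 a_1 = 11/2  ->  a_5 = 11/40
  x^4: 30 a_6 + 9 a_4 - 2 a_2 = 0  ->  30 a_6 = -9 a_4 + 2 a_2 = -105/8  ->  a_6 = -7/16
Truncated series: y(x) = 3 + x - (3/2) x^2 - (1/2) x^3 + (9/8) x^4 + (11/40) x^5 - (7/16) x^6 + O(x^7).

a_0 = 3; a_1 = 1; a_2 = -3/2; a_3 = -1/2; a_4 = 9/8; a_5 = 11/40; a_6 = -7/16


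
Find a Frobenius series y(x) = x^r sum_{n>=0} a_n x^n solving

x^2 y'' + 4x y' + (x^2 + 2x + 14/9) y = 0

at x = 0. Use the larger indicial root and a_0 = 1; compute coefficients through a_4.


Write in Frobenius form y'' + (p(x)/x) y' + (q(x)/x^2) y = 0:
  p(x) = 4,  q(x) = x^2 + 2x + 14/9.
Indicial equation: r(r-1) + (4) r + (14/9) = 0 -> roots r_1 = -2/3, r_2 = -7/3.
Take r = r_1 = -2/3. Let y(x) = x^r sum_{n>=0} a_n x^n with a_0 = 1.
Substitute y = x^r sum a_n x^n and match x^{r+n}. The recurrence is
  D(n) a_n + 2 a_{n-1} + 1 a_{n-2} = 0,  where D(n) = (r+n)(r+n-1) + (4)(r+n) + (14/9).
  a_n = [-2 a_{n-1} - 1 a_{n-2}] / D(n).
Since the indicial polynomial factors as (r - r_1)(r - r_2), D(n) = (r_1 + n - r_1)(r_1 + n - r_2) = n(n + 5/3).
Evaluating step by step (a_0 = 1):
  n = 1: D(1) = 1(1 + 5/3) = 8/3; numerator = -2(1) = -2; a_1 = (-2)/(8/3) = -3/4
  n = 2: D(2) = 2(2 + 5/3) = 22/3; numerator = -2(-3/4) - 1(1) = 1/2; a_2 = (1/2)/(22/3) = 3/44
  n = 3: D(3) = 3(3 + 5/3) = 14; numerator = -2(3/44) - 1(-3/4) = 27/44; a_3 = (27/44)/(14) = 27/616
  n = 4: D(4) = 4(4 + 5/3) = 68/3; numerator = -2(27/616) - 1(3/44) = -12/77; a_4 = (-12/77)/(68/3) = -9/1309

r = -2/3; a_0 = 1; a_1 = -3/4; a_2 = 3/44; a_3 = 27/616; a_4 = -9/1309


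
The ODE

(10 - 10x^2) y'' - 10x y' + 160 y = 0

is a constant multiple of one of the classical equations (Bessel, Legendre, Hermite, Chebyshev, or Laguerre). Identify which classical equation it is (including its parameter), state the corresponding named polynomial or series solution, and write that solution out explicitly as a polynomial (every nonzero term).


All three coefficients share the factor 10; dividing through by 10 gives  (1 - x^2) y'' - x y' + 16 y = 0.
This matches the Chebyshev equation (1 - x^2) y'' - x y' + n^2 y = 0 (note the -x y' term, not -2x y') with n^2 = 16, so n = 4; the polynomial solution is T_4(x).
With y = sum_k a_k x^k, matching x^k gives (k+2)(k+1) a_{k+2} = (k^2 - n^2) a_k = (k - 4)(k + 4) a_k. The right side vanishes at k = 4, so the series with the parity of 4 terminates at degree 4.
Standard normalization: leading coefficient of T_n is 2^(n-1), so a_4 = 2^3 = 8. Work downward with a_k = (k+1)(k+2) a_{k+2} / ((k - 4)(k + 4)):
  a_2 = (3)(4)(8) / ((2 - 4)(2 + 4)) = 96/(-12) = -8
  a_0 = (1)(2)(-8) / ((0 - 4)(0 + 4)) = -16/(-16) = 1
Hence T_4(x) = 8 x^4 - 8 x^2 + 1.

T_4(x); series = 8 x^4 - 8 x^2 + 1


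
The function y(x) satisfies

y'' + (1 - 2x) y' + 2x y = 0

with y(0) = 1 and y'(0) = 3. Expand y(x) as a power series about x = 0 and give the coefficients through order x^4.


Ansatz: y(x) = sum_{n>=0} a_n x^n, so y'(x) = sum_{n>=1} n a_n x^(n-1) and y''(x) = sum_{n>=2} n(n-1) a_n x^(n-2).
Substitute into P(x) y'' + Q(x) y' + R(x) y = 0 with P(x) = 1, Q(x) = 1 - 2x, R(x) = 2x, and match powers of x.
Initial conditions: a_0 = 1, a_1 = 3.
Setting the coefficient of each power of x to zero and solving order by order (substituting the coefficients already found):
  x^0: 2 a_2 + a_1 = 0  ->  2 a_2 = -a_1 = -3  ->  a_2 = -3/2
  x^1: 6 a_3 + 2 a_2 - 2 a_1 + 2 a_0 = 0  ->  6 a_3 = -2 a_2 + 2 a_1 - 2 a_0 = 7  ->  a_3 = 7/6
  x^2: 12 a_4 + 3 a_3 - 4 a_2 + 2 a_1 = 0  ->  12 a_4 = -3 a_3 + 4 a_2 - 2 a_1 = -31/2  ->  a_4 = -31/24
Truncated series: y(x) = 1 + 3 x - (3/2) x^2 + (7/6) x^3 - (31/24) x^4 + O(x^5).

a_0 = 1; a_1 = 3; a_2 = -3/2; a_3 = 7/6; a_4 = -31/24


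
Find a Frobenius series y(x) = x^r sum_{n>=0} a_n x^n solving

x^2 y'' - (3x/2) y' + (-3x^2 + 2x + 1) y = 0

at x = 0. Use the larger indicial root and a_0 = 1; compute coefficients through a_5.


Write in Frobenius form y'' + (p(x)/x) y' + (q(x)/x^2) y = 0:
  p(x) = -3/2,  q(x) = -3x^2 + 2x + 1.
Indicial equation: r(r-1) + (-3/2) r + (1) = 0 -> roots r_1 = 2, r_2 = 1/2.
Take r = r_1 = 2. Let y(x) = x^r sum_{n>=0} a_n x^n with a_0 = 1.
Substitute y = x^r sum a_n x^n and match x^{r+n}. The recurrence is
  D(n) a_n + 2 a_{n-1} - 3 a_{n-2} = 0,  where D(n) = (r+n)(r+n-1) + (-3/2)(r+n) + (1).
  a_n = [-2 a_{n-1} + 3 a_{n-2}] / D(n).
Since the indicial polynomial factors as (r - r_1)(r - r_2), D(n) = (r_1 + n - r_1)(r_1 + n - r_2) = n(n + 3/2).
Evaluating step by step (a_0 = 1):
  n = 1: D(1) = 1(1 + 3/2) = 5/2; numerator = -2(1) = -2; a_1 = (-2)/(5/2) = -4/5
  n = 2: D(2) = 2(2 + 3/2) = 7; numerator = -2(-4/5) + 3(1) = 23/5; a_2 = (23/5)/(7) = 23/35
  n = 3: D(3) = 3(3 + 3/2) = 27/2; numerator = -2(23/35) + 3(-4/5) = -26/7; a_3 = (-26/7)/(27/2) = -52/189
  n = 4: D(4) = 4(4 + 3/2) = 22; numerator = -2(-52/189) + 3(23/35) = 2383/945; a_4 = (2383/945)/(22) = 2383/20790
  n = 5: D(5) = 5(5 + 3/2) = 65/2; numerator = -2(2383/20790) + 3(-52/189) = -10963/10395; a_5 = (-10963/10395)/(65/2) = -21926/675675

r = 2; a_0 = 1; a_1 = -4/5; a_2 = 23/35; a_3 = -52/189; a_4 = 2383/20790; a_5 = -21926/675675


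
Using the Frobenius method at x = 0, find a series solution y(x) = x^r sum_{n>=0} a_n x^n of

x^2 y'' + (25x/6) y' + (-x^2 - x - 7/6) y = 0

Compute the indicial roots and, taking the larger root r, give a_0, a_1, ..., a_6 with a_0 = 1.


Write in Frobenius form y'' + (p(x)/x) y' + (q(x)/x^2) y = 0:
  p(x) = 25/6,  q(x) = -x^2 - x - 7/6.
Indicial equation: r(r-1) + (25/6) r + (-7/6) = 0 -> roots r_1 = 1/3, r_2 = -7/2.
Take r = r_1 = 1/3. Let y(x) = x^r sum_{n>=0} a_n x^n with a_0 = 1.
Substitute y = x^r sum a_n x^n and match x^{r+n}. The recurrence is
  D(n) a_n - 1 a_{n-1} - 1 a_{n-2} = 0,  where D(n) = (r+n)(r+n-1) + (25/6)(r+n) + (-7/6).
  a_n = [1 a_{n-1} + 1 a_{n-2}] / D(n).
Since the indicial polynomial factors as (r - r_1)(r - r_2), D(n) = (r_1 + n - r_1)(r_1 + n - r_2) = n(n + 23/6).
Evaluating step by step (a_0 = 1):
  n = 1: D(1) = 1(1 + 23/6) = 29/6; numerator = 1(1) = 1; a_1 = (1)/(29/6) = 6/29
  n = 2: D(2) = 2(2 + 23/6) = 35/3; numerator = 1(6/29) + 1(1) = 35/29; a_2 = (35/29)/(35/3) = 3/29
  n = 3: D(3) = 3(3 + 23/6) = 41/2; numerator = 1(3/29) + 1(6/29) = 9/29; a_3 = (9/29)/(41/2) = 18/1189
  n = 4: D(4) = 4(4 + 23/6) = 94/3; numerator = 1(18/1189) + 1(3/29) = 141/1189; a_4 = (141/1189)/(94/3) = 9/2378
  n = 5: D(5) = 5(5 + 23/6) = 265/6; numerator = 1(9/2378) + 1(18/1189) = 45/2378; a_5 = (45/2378)/(265/6) = 27/63017
  n = 6: D(6) = 6(6 + 23/6) = 59; numerator = 1(27/63017) + 1(9/2378) = 531/126034; a_6 = (531/126034)/(59) = 9/126034

r = 1/3; a_0 = 1; a_1 = 6/29; a_2 = 3/29; a_3 = 18/1189; a_4 = 9/2378; a_5 = 27/63017; a_6 = 9/126034


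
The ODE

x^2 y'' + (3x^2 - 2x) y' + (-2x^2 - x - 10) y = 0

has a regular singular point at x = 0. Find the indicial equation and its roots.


Divide by x^2 to reach normal form y'' + P_1(x) y' + P_2(x) y = 0 with P_1(x) = 3 - 2/x and P_2(x) = -2 - 1/x - 10/x^2.
x = 0 is a singular point because the y'-coefficient 3 - 2/x has a pole at x = 0 and the y-coefficient -2 - 1/x - 10/x^2 has a pole at x = 0.
It is a regular singular point because x P_1(x) = p(x) = 3x - 2 and x^2 P_2(x) = q(x) = -2x^2 - x - 10 are polynomials, hence analytic at x = 0.
p(0) = -2,  q(0) = -10.
Indicial equation: r(r-1) + p(0) r + q(0) = 0, i.e. r^2 + (p(0) - 1) r + q(0) = 0, i.e. r^2 - 3 r - 10 = 0.
Discriminant: (-3)^2 - 4(-10) = 49, so r = (3 ± 7)/2.
Solving: r_1 = 5, r_2 = -2.

indicial: r^2 - 3 r - 10 = 0; roots r_1 = 5, r_2 = -2


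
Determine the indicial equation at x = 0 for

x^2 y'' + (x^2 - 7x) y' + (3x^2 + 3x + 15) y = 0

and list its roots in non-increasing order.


Divide by x^2 to reach normal form y'' + P_1(x) y' + P_2(x) y = 0 with P_1(x) = 1 - 7/x and P_2(x) = 3 + 3/x + 15/x^2.
x = 0 is a singular point because the y'-coefficient 1 - 7/x has a pole at x = 0 and the y-coefficient 3 + 3/x + 15/x^2 has a pole at x = 0.
It is a regular singular point because x P_1(x) = p(x) = x - 7 and x^2 P_2(x) = q(x) = 3x^2 + 3x + 15 are polynomials, hence analytic at x = 0.
p(0) = -7,  q(0) = 15.
Indicial equation: r(r-1) + p(0) r + q(0) = 0, i.e. r^2 + (p(0) - 1) r + q(0) = 0, i.e. r^2 - 8 r + 15 = 0.
Discriminant: (-8)^2 - 4(15) = 4, so r = (8 ± 2)/2.
Solving: r_1 = 5, r_2 = 3.

indicial: r^2 - 8 r + 15 = 0; roots r_1 = 5, r_2 = 3


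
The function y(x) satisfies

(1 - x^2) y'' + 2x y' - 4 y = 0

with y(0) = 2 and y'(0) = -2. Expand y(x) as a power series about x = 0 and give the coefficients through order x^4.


Ansatz: y(x) = sum_{n>=0} a_n x^n, so y'(x) = sum_{n>=1} n a_n x^(n-1) and y''(x) = sum_{n>=2} n(n-1) a_n x^(n-2).
Substitute into P(x) y'' + Q(x) y' + R(x) y = 0 with P(x) = 1 - x^2, Q(x) = 2x, R(x) = -4, and match powers of x.
Initial conditions: a_0 = 2, a_1 = -2.
Setting the coefficient of each power of x to zero and solving order by order (substituting the coefficients already found):
  x^0: 2 a_2 - 4 a_0 = 0  ->  2 a_2 = 4 a_0 = 8  ->  a_2 = 4
  x^1: 6 a_3 - 2 a_1 = 0  ->  6 a_3 = 2 a_1 = -4  ->  a_3 = -2/3
  x^2: 12 a_4 - 2 a_2 = 0  ->  12 a_4 = 2 a_2 = 8  ->  a_4 = 2/3
Truncated series: y(x) = 2 - 2 x + 4 x^2 - (2/3) x^3 + (2/3) x^4 + O(x^5).

a_0 = 2; a_1 = -2; a_2 = 4; a_3 = -2/3; a_4 = 2/3


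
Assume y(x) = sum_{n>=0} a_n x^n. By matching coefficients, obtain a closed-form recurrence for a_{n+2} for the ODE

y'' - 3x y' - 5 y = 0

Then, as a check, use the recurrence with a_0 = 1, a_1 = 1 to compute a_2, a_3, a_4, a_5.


Substitute y = sum_n a_n x^n.
y''(x) has coefficient (n+2)(n+1) a_{n+2} at x^n;
-3 x y'(x) has coefficient -3 n a_n at x^n (shift);
-5 y(x) has coefficient -5 a_n at x^n.
Matching x^n: (n+2)(n+1) a_{n+2} + (-3n - 5) a_n = 0.
Thus a_{n+2} = (3n + 5) / ((n+1)(n+2)) * a_n.

Check with a_0 = 1, a_1 = 1 (apply the recurrence for n = 0, 1, 2, 3): a_0 = 1, a_1 = 1, a_2 = 5/2, a_3 = 4/3, a_4 = 55/24, a_5 = 14/15.

a_(n+2) = (3n + 5) / ((n+1)(n+2)) * a_n; check: a_0 = 1, a_1 = 1, a_2 = 5/2, a_3 = 4/3, a_4 = 55/24, a_5 = 14/15


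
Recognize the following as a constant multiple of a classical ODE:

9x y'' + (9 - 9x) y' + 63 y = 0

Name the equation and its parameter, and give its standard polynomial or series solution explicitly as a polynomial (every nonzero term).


All three coefficients share the factor 9; dividing through by 9 gives  x y'' + (1 - x) y' + 7 y = 0.
This matches the Laguerre equation x y'' + (1 - x) y' + n y = 0 with n = 7; the polynomial solution is L_7(x).
With y = sum_k a_k x^k, matching x^k gives (k+1)k a_{k+1} + (k+1) a_{k+1} - k a_k + n a_k = 0, i.e. (k+1)^2 a_{k+1} = (k - n) a_k = (k - 7) a_k. The right side vanishes at k = 7, so the series terminates at degree 7.
Standard normalization L_n(0) = 1 gives a_0 = 1. Work upward with a_{k+1} = (k - 7) a_k / (k+1)^2:
  a_1 = (0 - 7)(1) / 1^2 = -7/1 = -7
  a_2 = (1 - 7)(-7) / 2^2 = 42/4 = 21/2
  a_3 = (2 - 7)(21/2) / 3^2 = (-105/2)/9 = -35/6
  a_4 = (3 - 7)(-35/6) / 4^2 = (70/3)/16 = 35/24
  a_5 = (4 - 7)(35/24) / 5^2 = (-35/8)/25 = -7/40
  a_6 = (5 - 7)(-7/40) / 6^2 = (7/20)/36 = 7/720
  a_7 = (6 - 7)(7/720) / 7^2 = (-7/720)/49 = -1/5040
Hence L_7(x) = -x^7/5040 + 7 x^6/720 - 7 x^5/40 + 35 x^4/24 - 35 x^3/6 + 21 x^2/2 - 7 x + 1.

L_7(x); series = -x^7/5040 + 7 x^6/720 - 7 x^5/40 + 35 x^4/24 - 35 x^3/6 + 21 x^2/2 - 7 x + 1


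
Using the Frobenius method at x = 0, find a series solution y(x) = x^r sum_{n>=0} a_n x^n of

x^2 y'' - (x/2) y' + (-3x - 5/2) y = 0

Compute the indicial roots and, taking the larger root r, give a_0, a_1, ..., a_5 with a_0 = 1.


Write in Frobenius form y'' + (p(x)/x) y' + (q(x)/x^2) y = 0:
  p(x) = -1/2,  q(x) = -3x - 5/2.
Indicial equation: r(r-1) + (-1/2) r + (-5/2) = 0 -> roots r_1 = 5/2, r_2 = -1.
Take r = r_1 = 5/2. Let y(x) = x^r sum_{n>=0} a_n x^n with a_0 = 1.
Substitute y = x^r sum a_n x^n and match x^{r+n}. The recurrence is
  D(n) a_n - 3 a_{n-1} = 0,  where D(n) = (r+n)(r+n-1) + (-1/2)(r+n) + (-5/2).
  a_n = 3 / D(n) * a_{n-1}.
Since the indicial polynomial factors as (r - r_1)(r - r_2), D(n) = (r_1 + n - r_1)(r_1 + n - r_2) = n(n + 7/2).
Evaluating step by step (a_0 = 1):
  n = 1: D(1) = 1(1 + 7/2) = 9/2; numerator = 3(1) = 3; a_1 = (3)/(9/2) = 2/3
  n = 2: D(2) = 2(2 + 7/2) = 11; numerator = 3(2/3) = 2; a_2 = (2)/(11) = 2/11
  n = 3: D(3) = 3(3 + 7/2) = 39/2; numerator = 3(2/11) = 6/11; a_3 = (6/11)/(39/2) = 4/143
  n = 4: D(4) = 4(4 + 7/2) = 30; numerator = 3(4/143) = 12/143; a_4 = (12/143)/(30) = 2/715
  n = 5: D(5) = 5(5 + 7/2) = 85/2; numerator = 3(2/715) = 6/715; a_5 = (6/715)/(85/2) = 12/60775

r = 5/2; a_0 = 1; a_1 = 2/3; a_2 = 2/11; a_3 = 4/143; a_4 = 2/715; a_5 = 12/60775


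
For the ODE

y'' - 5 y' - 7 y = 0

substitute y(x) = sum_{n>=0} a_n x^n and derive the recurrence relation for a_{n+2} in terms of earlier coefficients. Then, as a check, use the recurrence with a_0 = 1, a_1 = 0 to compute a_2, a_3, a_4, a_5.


Substitute y = sum_n a_n x^n.
y''(x) has coefficient (n+2)(n+1) a_{n+2} at x^n;
-5 y'(x) has coefficient -5 (n+1) a_{n+1} at x^n;
-7 y(x) has coefficient -7 a_n at x^n.
Matching x^n: (n+2)(n+1) a_{n+2} - 5 (n+1) a_{n+1} - 7 a_n = 0.
Thus a_{n+2} = [5 (n+1) a_{n+1} + 7 a_n] / ((n+1)(n+2)).

Check with a_0 = 1, a_1 = 0 (apply the recurrence for n = 0, 1, 2, 3): a_0 = 1, a_1 = 0, a_2 = 7/2, a_3 = 35/6, a_4 = 28/3, a_5 = 91/8.

a_(n+2) = [5 (n+1) a_(n+1) + 7 a_n] / ((n+1)(n+2)); check: a_0 = 1, a_1 = 0, a_2 = 7/2, a_3 = 35/6, a_4 = 28/3, a_5 = 91/8


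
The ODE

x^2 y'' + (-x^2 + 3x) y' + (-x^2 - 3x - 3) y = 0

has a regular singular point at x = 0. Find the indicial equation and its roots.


Divide by x^2 to reach normal form y'' + P_1(x) y' + P_2(x) y = 0 with P_1(x) = -1 + 3/x and P_2(x) = -1 - 3/x - 3/x^2.
x = 0 is a singular point because the y'-coefficient -1 + 3/x has a pole at x = 0 and the y-coefficient -1 - 3/x - 3/x^2 has a pole at x = 0.
It is a regular singular point because x P_1(x) = p(x) = 3 - x and x^2 P_2(x) = q(x) = -x^2 - 3x - 3 are polynomials, hence analytic at x = 0.
p(0) = 3,  q(0) = -3.
Indicial equation: r(r-1) + p(0) r + q(0) = 0, i.e. r^2 + (p(0) - 1) r + q(0) = 0, i.e. r^2 + 2 r - 3 = 0.
Discriminant: (2)^2 - 4(-3) = 16, so r = (-2 ± 4)/2.
Solving: r_1 = 1, r_2 = -3.

indicial: r^2 + 2 r - 3 = 0; roots r_1 = 1, r_2 = -3


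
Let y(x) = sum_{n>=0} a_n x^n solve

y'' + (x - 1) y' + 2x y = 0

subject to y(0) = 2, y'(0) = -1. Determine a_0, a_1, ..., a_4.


Ansatz: y(x) = sum_{n>=0} a_n x^n, so y'(x) = sum_{n>=1} n a_n x^(n-1) and y''(x) = sum_{n>=2} n(n-1) a_n x^(n-2).
Substitute into P(x) y'' + Q(x) y' + R(x) y = 0 with P(x) = 1, Q(x) = x - 1, R(x) = 2x, and match powers of x.
Initial conditions: a_0 = 2, a_1 = -1.
Setting the coefficient of each power of x to zero and solving order by order (substituting the coefficients already found):
  x^0: 2 a_2 - a_1 = 0  ->  2 a_2 = a_1 = -1  ->  a_2 = -1/2
  x^1: 6 a_3 - 2 a_2 + a_1 + 2 a_0 = 0  ->  6 a_3 = 2 a_2 - a_1 - 2 a_0 = -4  ->  a_3 = -2/3
  x^2: 12 a_4 - 3 a_3 + 2 a_2 + 2 a_1 = 0  ->  12 a_4 = 3 a_3 - 2 a_2 - 2 a_1 = 1  ->  a_4 = 1/12
Truncated series: y(x) = 2 - x - (1/2) x^2 - (2/3) x^3 + (1/12) x^4 + O(x^5).

a_0 = 2; a_1 = -1; a_2 = -1/2; a_3 = -2/3; a_4 = 1/12


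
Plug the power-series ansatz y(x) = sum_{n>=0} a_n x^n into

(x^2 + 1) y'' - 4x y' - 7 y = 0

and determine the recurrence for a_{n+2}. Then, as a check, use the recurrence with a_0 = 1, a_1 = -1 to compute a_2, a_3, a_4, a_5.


Substitute y = sum_n a_n x^n.
(1 + 1 x^2) y'' contributes (n+2)(n+1) a_{n+2} + n(n-1) a_n at x^n.
-4 x y'(x) contributes -4 n a_n at x^n.
-7 y(x) contributes -7 a_n at x^n.
Matching x^n: (n+2)(n+1) a_{n+2} + (n(n-1) - 4 n - 7) a_n = 0.
Thus a_{n+2} = (-n(n-1) + 4 n + 7) / ((n+1)(n+2)) * a_n.

Check with a_0 = 1, a_1 = -1 (apply the recurrence for n = 0, 1, 2, 3): a_0 = 1, a_1 = -1, a_2 = 7/2, a_3 = -11/6, a_4 = 91/24, a_5 = -143/120.

a_(n+2) = (-n(n-1) + 4 n + 7) / ((n+1)(n+2)) * a_n; check: a_0 = 1, a_1 = -1, a_2 = 7/2, a_3 = -11/6, a_4 = 91/24, a_5 = -143/120


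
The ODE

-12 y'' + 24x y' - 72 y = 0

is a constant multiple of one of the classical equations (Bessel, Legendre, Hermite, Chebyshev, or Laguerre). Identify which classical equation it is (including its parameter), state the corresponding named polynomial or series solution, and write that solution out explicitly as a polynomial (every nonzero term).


All three coefficients share the factor -12; dividing through by -12 gives  y'' - 2x y' + 6 y = 0.
This matches the Hermite equation y'' - 2x y' + 2n y = 0 with 2n = 6, so n = 3; the polynomial solution is H_3(x).
With y = sum_k a_k x^k, matching x^k gives (k+2)(k+1) a_{k+2} = 2(k - n) a_k = 2(k - 3) a_k. The right side vanishes at k = 3, so the series with the parity of 3 terminates at degree 3.
Standard normalization: leading coefficient of H_n is 2^n, so a_3 = 2^3 = 8. Work downward with a_k = (k+1)(k+2) a_{k+2} / (2(k - n)):
  a_1 = (2)(3)(8) / (2(1 - 3)) = 48/(-4) = -12
Hence H_3(x) = 8 x^3 - 12 x.

H_3(x); series = 8 x^3 - 12 x


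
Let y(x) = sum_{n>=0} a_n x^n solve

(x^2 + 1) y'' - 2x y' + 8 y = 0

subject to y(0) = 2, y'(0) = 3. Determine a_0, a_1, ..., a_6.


Ansatz: y(x) = sum_{n>=0} a_n x^n, so y'(x) = sum_{n>=1} n a_n x^(n-1) and y''(x) = sum_{n>=2} n(n-1) a_n x^(n-2).
Substitute into P(x) y'' + Q(x) y' + R(x) y = 0 with P(x) = x^2 + 1, Q(x) = -2x, R(x) = 8, and match powers of x.
Initial conditions: a_0 = 2, a_1 = 3.
Setting the coefficient of each power of x to zero and solving order by order (substituting the coefficients already found):
  x^0: 2 a_2 + 8 a_0 = 0  ->  2 a_2 = -8 a_0 = -16  ->  a_2 = -8
  x^1: 6 a_3 + 6 a_1 = 0  ->  6 a_3 = -6 a_1 = -18  ->  a_3 = -3
  x^2: 12 a_4 + 6 a_2 = 0  ->  12 a_4 = -6 a_2 = 48  ->  a_4 = 4
  x^3: 20 a_5 + 8 a_3 = 0  ->  20 a_5 = -8 a_3 = 24  ->  a_5 = 6/5
  x^4: 30 a_6 + 12 a_4 = 0  ->  30 a_6 = -12 a_4 = -48  ->  a_6 = -8/5
Truncated series: y(x) = 2 + 3 x - 8 x^2 - 3 x^3 + 4 x^4 + (6/5) x^5 - (8/5) x^6 + O(x^7).

a_0 = 2; a_1 = 3; a_2 = -8; a_3 = -3; a_4 = 4; a_5 = 6/5; a_6 = -8/5


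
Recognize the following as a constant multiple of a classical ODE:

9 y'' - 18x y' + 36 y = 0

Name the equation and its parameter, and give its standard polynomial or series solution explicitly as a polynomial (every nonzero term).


All three coefficients share the factor 9; dividing through by 9 gives  y'' - 2x y' + 4 y = 0.
This matches the Hermite equation y'' - 2x y' + 2n y = 0 with 2n = 4, so n = 2; the polynomial solution is H_2(x).
With y = sum_k a_k x^k, matching x^k gives (k+2)(k+1) a_{k+2} = 2(k - n) a_k = 2(k - 2) a_k. The right side vanishes at k = 2, so the series with the parity of 2 terminates at degree 2.
Standard normalization: leading coefficient of H_n is 2^n, so a_2 = 2^2 = 4. Work downward with a_k = (k+1)(k+2) a_{k+2} / (2(k - n)):
  a_0 = (1)(2)(4) / (2(0 - 2)) = 8/(-4) = -2
Hence H_2(x) = 4 x^2 - 2.

H_2(x); series = 4 x^2 - 2


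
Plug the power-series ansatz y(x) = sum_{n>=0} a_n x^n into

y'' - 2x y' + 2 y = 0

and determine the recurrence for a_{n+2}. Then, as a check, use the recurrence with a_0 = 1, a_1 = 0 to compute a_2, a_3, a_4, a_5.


Substitute y = sum_n a_n x^n.
y''(x) has coefficient (n+2)(n+1) a_{n+2} at x^n;
-2 x y'(x) has coefficient -2 n a_n at x^n (shift);
2 y(x) has coefficient 2 a_n at x^n.
Matching x^n: (n+2)(n+1) a_{n+2} + (-2n + 2) a_n = 0.
Thus a_{n+2} = (2n - 2) / ((n+1)(n+2)) * a_n.

Check with a_0 = 1, a_1 = 0 (apply the recurrence for n = 0, 1, 2, 3): a_0 = 1, a_1 = 0, a_2 = -1, a_3 = 0, a_4 = -1/6, a_5 = 0.

a_(n+2) = (2n - 2) / ((n+1)(n+2)) * a_n; check: a_0 = 1, a_1 = 0, a_2 = -1, a_3 = 0, a_4 = -1/6, a_5 = 0


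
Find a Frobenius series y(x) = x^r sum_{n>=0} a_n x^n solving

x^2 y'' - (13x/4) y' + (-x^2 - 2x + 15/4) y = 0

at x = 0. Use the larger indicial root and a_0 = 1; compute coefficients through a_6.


Write in Frobenius form y'' + (p(x)/x) y' + (q(x)/x^2) y = 0:
  p(x) = -13/4,  q(x) = -x^2 - 2x + 15/4.
Indicial equation: r(r-1) + (-13/4) r + (15/4) = 0 -> roots r_1 = 3, r_2 = 5/4.
Take r = r_1 = 3. Let y(x) = x^r sum_{n>=0} a_n x^n with a_0 = 1.
Substitute y = x^r sum a_n x^n and match x^{r+n}. The recurrence is
  D(n) a_n - 2 a_{n-1} - 1 a_{n-2} = 0,  where D(n) = (r+n)(r+n-1) + (-13/4)(r+n) + (15/4).
  a_n = [2 a_{n-1} + 1 a_{n-2}] / D(n).
Since the indicial polynomial factors as (r - r_1)(r - r_2), D(n) = (r_1 + n - r_1)(r_1 + n - r_2) = n(n + 7/4).
Evaluating step by step (a_0 = 1):
  n = 1: D(1) = 1(1 + 7/4) = 11/4; numerator = 2(1) = 2; a_1 = (2)/(11/4) = 8/11
  n = 2: D(2) = 2(2 + 7/4) = 15/2; numerator = 2(8/11) + 1(1) = 27/11; a_2 = (27/11)/(15/2) = 18/55
  n = 3: D(3) = 3(3 + 7/4) = 57/4; numerator = 2(18/55) + 1(8/11) = 76/55; a_3 = (76/55)/(57/4) = 16/165
  n = 4: D(4) = 4(4 + 7/4) = 23; numerator = 2(16/165) + 1(18/55) = 86/165; a_4 = (86/165)/(23) = 86/3795
  n = 5: D(5) = 5(5 + 7/4) = 135/4; numerator = 2(86/3795) + 1(16/165) = 36/253; a_5 = (36/253)/(135/4) = 16/3795
  n = 6: D(6) = 6(6 + 7/4) = 93/2; numerator = 2(16/3795) + 1(86/3795) = 118/3795; a_6 = (118/3795)/(93/2) = 236/352935

r = 3; a_0 = 1; a_1 = 8/11; a_2 = 18/55; a_3 = 16/165; a_4 = 86/3795; a_5 = 16/3795; a_6 = 236/352935


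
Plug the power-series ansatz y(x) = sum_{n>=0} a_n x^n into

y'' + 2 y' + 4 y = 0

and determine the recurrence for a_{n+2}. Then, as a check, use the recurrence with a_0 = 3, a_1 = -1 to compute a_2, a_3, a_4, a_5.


Substitute y = sum_n a_n x^n.
y''(x) has coefficient (n+2)(n+1) a_{n+2} at x^n;
2 y'(x) has coefficient 2 (n+1) a_{n+1} at x^n;
4 y(x) has coefficient 4 a_n at x^n.
Matching x^n: (n+2)(n+1) a_{n+2} + 2 (n+1) a_{n+1} + 4 a_n = 0.
Thus a_{n+2} = [-2 (n+1) a_{n+1} - 4 a_n] / ((n+1)(n+2)).

Check with a_0 = 3, a_1 = -1 (apply the recurrence for n = 0, 1, 2, 3): a_0 = 3, a_1 = -1, a_2 = -5, a_3 = 4, a_4 = -1/3, a_5 = -2/3.

a_(n+2) = [-2 (n+1) a_(n+1) - 4 a_n] / ((n+1)(n+2)); check: a_0 = 3, a_1 = -1, a_2 = -5, a_3 = 4, a_4 = -1/3, a_5 = -2/3


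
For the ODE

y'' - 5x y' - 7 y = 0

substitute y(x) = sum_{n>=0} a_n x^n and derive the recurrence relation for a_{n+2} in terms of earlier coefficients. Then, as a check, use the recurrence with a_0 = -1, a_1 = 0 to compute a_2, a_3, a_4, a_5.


Substitute y = sum_n a_n x^n.
y''(x) has coefficient (n+2)(n+1) a_{n+2} at x^n;
-5 x y'(x) has coefficient -5 n a_n at x^n (shift);
-7 y(x) has coefficient -7 a_n at x^n.
Matching x^n: (n+2)(n+1) a_{n+2} + (-5n - 7) a_n = 0.
Thus a_{n+2} = (5n + 7) / ((n+1)(n+2)) * a_n.

Check with a_0 = -1, a_1 = 0 (apply the recurrence for n = 0, 1, 2, 3): a_0 = -1, a_1 = 0, a_2 = -7/2, a_3 = 0, a_4 = -119/24, a_5 = 0.

a_(n+2) = (5n + 7) / ((n+1)(n+2)) * a_n; check: a_0 = -1, a_1 = 0, a_2 = -7/2, a_3 = 0, a_4 = -119/24, a_5 = 0


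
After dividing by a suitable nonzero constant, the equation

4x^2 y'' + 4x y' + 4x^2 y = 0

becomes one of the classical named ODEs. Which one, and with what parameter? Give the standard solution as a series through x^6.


All three coefficients share the factor 4; dividing through by 4 gives  x^2 y'' + x y' + x^2 y = 0.
This matches the Bessel equation x^2 y'' + x y' + (x^2 - nu^2) y = 0 with nu^2 = 0, so nu = 0; the solution bounded at x = 0 is J_0(x).
Frobenius at x = 0: indicial roots ±nu; for r = nu the recurrence k(k + 2nu) c_k = -c_{k-2} gives the standard series J_nu(x) = sum_{k>=0} (-1)^k / (k! (k+nu)!) (x/2)^(2k+nu). Evaluate the first 4 terms:
  k = 0: (-1)^0 / (0! * 0! * 2^0) x^0 = 1/(1*1*1) x^0 = (1) x^0
  k = 1: (-1)^1 / (1! * 1! * 2^2) x^2 = -1/(1*1*4) x^2 = (-1/4) x^2
  k = 2: (-1)^2 / (2! * 2! * 2^4) x^4 = 1/(2*2*16) x^4 = (1/64) x^4
  k = 3: (-1)^3 / (3! * 3! * 2^6) x^6 = -1/(6*6*64) x^6 = (-1/2304) x^6
Hence J_0(x) = -x^6/2304 + x^4/64 - x^2/4 + 1 + ....

J_0(x); series = -x^6/2304 + x^4/64 - x^2/4 + 1


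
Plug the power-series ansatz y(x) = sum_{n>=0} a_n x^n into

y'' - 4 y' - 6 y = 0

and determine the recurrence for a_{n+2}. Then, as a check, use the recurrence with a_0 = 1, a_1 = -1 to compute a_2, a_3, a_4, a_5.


Substitute y = sum_n a_n x^n.
y''(x) has coefficient (n+2)(n+1) a_{n+2} at x^n;
-4 y'(x) has coefficient -4 (n+1) a_{n+1} at x^n;
-6 y(x) has coefficient -6 a_n at x^n.
Matching x^n: (n+2)(n+1) a_{n+2} - 4 (n+1) a_{n+1} - 6 a_n = 0.
Thus a_{n+2} = [4 (n+1) a_{n+1} + 6 a_n] / ((n+1)(n+2)).

Check with a_0 = 1, a_1 = -1 (apply the recurrence for n = 0, 1, 2, 3): a_0 = 1, a_1 = -1, a_2 = 1, a_3 = 1/3, a_4 = 5/6, a_5 = 23/30.

a_(n+2) = [4 (n+1) a_(n+1) + 6 a_n] / ((n+1)(n+2)); check: a_0 = 1, a_1 = -1, a_2 = 1, a_3 = 1/3, a_4 = 5/6, a_5 = 23/30


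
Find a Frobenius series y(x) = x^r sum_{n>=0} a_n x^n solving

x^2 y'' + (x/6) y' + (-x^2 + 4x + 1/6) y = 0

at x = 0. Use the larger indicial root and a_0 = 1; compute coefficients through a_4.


Write in Frobenius form y'' + (p(x)/x) y' + (q(x)/x^2) y = 0:
  p(x) = 1/6,  q(x) = -x^2 + 4x + 1/6.
Indicial equation: r(r-1) + (1/6) r + (1/6) = 0 -> roots r_1 = 1/2, r_2 = 1/3.
Take r = r_1 = 1/2. Let y(x) = x^r sum_{n>=0} a_n x^n with a_0 = 1.
Substitute y = x^r sum a_n x^n and match x^{r+n}. The recurrence is
  D(n) a_n + 4 a_{n-1} - 1 a_{n-2} = 0,  where D(n) = (r+n)(r+n-1) + (1/6)(r+n) + (1/6).
  a_n = [-4 a_{n-1} + 1 a_{n-2}] / D(n).
Since the indicial polynomial factors as (r - r_1)(r - r_2), D(n) = (r_1 + n - r_1)(r_1 + n - r_2) = n(n + 1/6).
Evaluating step by step (a_0 = 1):
  n = 1: D(1) = 1(1 + 1/6) = 7/6; numerator = -4(1) = -4; a_1 = (-4)/(7/6) = -24/7
  n = 2: D(2) = 2(2 + 1/6) = 13/3; numerator = -4(-24/7) + 1(1) = 103/7; a_2 = (103/7)/(13/3) = 309/91
  n = 3: D(3) = 3(3 + 1/6) = 19/2; numerator = -4(309/91) + 1(-24/7) = -1548/91; a_3 = (-1548/91)/(19/2) = -3096/1729
  n = 4: D(4) = 4(4 + 1/6) = 50/3; numerator = -4(-3096/1729) + 1(309/91) = 18255/1729; a_4 = (18255/1729)/(50/3) = 10953/17290

r = 1/2; a_0 = 1; a_1 = -24/7; a_2 = 309/91; a_3 = -3096/1729; a_4 = 10953/17290


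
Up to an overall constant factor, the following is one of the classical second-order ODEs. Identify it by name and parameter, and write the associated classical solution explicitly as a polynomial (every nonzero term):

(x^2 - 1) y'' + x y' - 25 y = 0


All three coefficients share the factor -1; dividing through by -1 gives  (1 - x^2) y'' - x y' + 25 y = 0.
This matches the Chebyshev equation (1 - x^2) y'' - x y' + n^2 y = 0 (note the -x y' term, not -2x y') with n^2 = 25, so n = 5; the polynomial solution is T_5(x).
With y = sum_k a_k x^k, matching x^k gives (k+2)(k+1) a_{k+2} = (k^2 - n^2) a_k = (k - 5)(k + 5) a_k. The right side vanishes at k = 5, so the series with the parity of 5 terminates at degree 5.
Standard normalization: leading coefficient of T_n is 2^(n-1), so a_5 = 2^4 = 16. Work downward with a_k = (k+1)(k+2) a_{k+2} / ((k - 5)(k + 5)):
  a_3 = (4)(5)(16) / ((3 - 5)(3 + 5)) = 320/(-16) = -20
  a_1 = (2)(3)(-20) / ((1 - 5)(1 + 5)) = -120/(-24) = 5
Hence T_5(x) = 16 x^5 - 20 x^3 + 5 x.

T_5(x); series = 16 x^5 - 20 x^3 + 5 x


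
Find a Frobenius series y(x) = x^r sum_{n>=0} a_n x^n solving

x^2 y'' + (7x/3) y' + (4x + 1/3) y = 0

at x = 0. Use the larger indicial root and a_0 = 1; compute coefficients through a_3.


Write in Frobenius form y'' + (p(x)/x) y' + (q(x)/x^2) y = 0:
  p(x) = 7/3,  q(x) = 4x + 1/3.
Indicial equation: r(r-1) + (7/3) r + (1/3) = 0 -> roots r_1 = -1/3, r_2 = -1.
Take r = r_1 = -1/3. Let y(x) = x^r sum_{n>=0} a_n x^n with a_0 = 1.
Substitute y = x^r sum a_n x^n and match x^{r+n}. The recurrence is
  D(n) a_n + 4 a_{n-1} = 0,  where D(n) = (r+n)(r+n-1) + (7/3)(r+n) + (1/3).
  a_n = -4 / D(n) * a_{n-1}.
Since the indicial polynomial factors as (r - r_1)(r - r_2), D(n) = (r_1 + n - r_1)(r_1 + n - r_2) = n(n + 2/3).
Evaluating step by step (a_0 = 1):
  n = 1: D(1) = 1(1 + 2/3) = 5/3; numerator = -4(1) = -4; a_1 = (-4)/(5/3) = -12/5
  n = 2: D(2) = 2(2 + 2/3) = 16/3; numerator = -4(-12/5) = 48/5; a_2 = (48/5)/(16/3) = 9/5
  n = 3: D(3) = 3(3 + 2/3) = 11; numerator = -4(9/5) = -36/5; a_3 = (-36/5)/(11) = -36/55

r = -1/3; a_0 = 1; a_1 = -12/5; a_2 = 9/5; a_3 = -36/55


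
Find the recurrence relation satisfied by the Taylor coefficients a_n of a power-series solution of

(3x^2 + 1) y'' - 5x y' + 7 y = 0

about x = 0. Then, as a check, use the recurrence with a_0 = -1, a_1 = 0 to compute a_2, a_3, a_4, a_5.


Substitute y = sum_n a_n x^n.
(1 + 3 x^2) y'' contributes (n+2)(n+1) a_{n+2} + 3 n(n-1) a_n at x^n.
-5 x y'(x) contributes -5 n a_n at x^n.
7 y(x) contributes 7 a_n at x^n.
Matching x^n: (n+2)(n+1) a_{n+2} + (3 n(n-1) - 5 n + 7) a_n = 0.
Thus a_{n+2} = (-3 n(n-1) + 5 n - 7) / ((n+1)(n+2)) * a_n.

Check with a_0 = -1, a_1 = 0 (apply the recurrence for n = 0, 1, 2, 3): a_0 = -1, a_1 = 0, a_2 = 7/2, a_3 = 0, a_4 = -7/8, a_5 = 0.

a_(n+2) = (-3 n(n-1) + 5 n - 7) / ((n+1)(n+2)) * a_n; check: a_0 = -1, a_1 = 0, a_2 = 7/2, a_3 = 0, a_4 = -7/8, a_5 = 0


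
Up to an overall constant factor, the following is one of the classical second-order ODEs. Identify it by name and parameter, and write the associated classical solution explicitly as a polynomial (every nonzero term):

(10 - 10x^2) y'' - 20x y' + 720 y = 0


All three coefficients share the factor 10; dividing through by 10 gives  (1 - x^2) y'' - 2x y' + 72 y = 0.
This matches the Legendre equation (1 - x^2) y'' - 2x y' + n(n+1) y = 0 (note the -2x y' term) with n(n+1) = 72, so n = 8; the polynomial solution is P_8(x).
With y = sum_k a_k x^k, matching x^k gives (k+2)(k+1) a_{k+2} = [k(k+1) - n(n+1)] a_k = (k - 8)(k + 9) a_k. The right side vanishes at k = 8, so the series with the parity of 8 terminates at degree 8.
Standard normalization (P_n(1) = 1): leading coefficient (2n)!/(2^n (n!)^2) = 20922789888000/(256*1625702400) = 6435/128, so a_8 = 6435/128. Work downward with a_k = (k+1)(k+2) a_{k+2} / ((k - 8)(k + 9)):
  a_6 = (7)(8)(6435/128) / ((6 - 8)(6 + 9)) = (45045/16)/(-30) = -3003/32
  a_4 = (5)(6)(-3003/32) / ((4 - 8)(4 + 9)) = (-45045/16)/(-52) = 3465/64
  a_2 = (3)(4)(3465/64) / ((2 - 8)(2 + 9)) = (10395/16)/(-66) = -315/32
  a_0 = (1)(2)(-315/32) / ((0 - 8)(0 + 9)) = (-315/16)/(-72) = 35/128
Hence P_8(x) = 6435 x^8/128 - 3003 x^6/32 + 3465 x^4/64 - 315 x^2/32 + 35/128.

P_8(x); series = 6435 x^8/128 - 3003 x^6/32 + 3465 x^4/64 - 315 x^2/32 + 35/128


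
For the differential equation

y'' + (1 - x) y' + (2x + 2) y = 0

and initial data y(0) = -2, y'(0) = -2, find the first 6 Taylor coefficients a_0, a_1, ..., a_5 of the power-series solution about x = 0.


Ansatz: y(x) = sum_{n>=0} a_n x^n, so y'(x) = sum_{n>=1} n a_n x^(n-1) and y''(x) = sum_{n>=2} n(n-1) a_n x^(n-2).
Substitute into P(x) y'' + Q(x) y' + R(x) y = 0 with P(x) = 1, Q(x) = 1 - x, R(x) = 2x + 2, and match powers of x.
Initial conditions: a_0 = -2, a_1 = -2.
Setting the coefficient of each power of x to zero and solving order by order (substituting the coefficients already found):
  x^0: 2 a_2 + a_1 + 2 a_0 = 0  ->  2 a_2 = -a_1 - 2 a_0 = 6  ->  a_2 = 3
  x^1: 6 a_3 + 2 a_2 + a_1 + 2 a_0 = 0  ->  6 a_3 = -2 a_2 - a_1 - 2 a_0 = 0  ->  a_3 = 0
  x^2: 12 a_4 + 3 a_3 + 2 a_1 = 0  ->  12 a_4 = -3 a_3 - 2 a_1 = 4  ->  a_4 = 1/3
  x^3: 20 a_5 + 4 a_4 - a_3 + 2 a_2 = 0  ->  20 a_5 = -4 a_4 + a_3 - 2 a_2 = -22/3  ->  a_5 = -11/30
Truncated series: y(x) = -2 - 2 x + 3 x^2 + (1/3) x^4 - (11/30) x^5 + O(x^6).

a_0 = -2; a_1 = -2; a_2 = 3; a_3 = 0; a_4 = 1/3; a_5 = -11/30


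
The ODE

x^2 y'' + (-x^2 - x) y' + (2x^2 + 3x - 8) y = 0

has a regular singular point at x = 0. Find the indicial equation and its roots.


Divide by x^2 to reach normal form y'' + P_1(x) y' + P_2(x) y = 0 with P_1(x) = -1 - 1/x and P_2(x) = 2 + 3/x - 8/x^2.
x = 0 is a singular point because the y'-coefficient -1 - 1/x has a pole at x = 0 and the y-coefficient 2 + 3/x - 8/x^2 has a pole at x = 0.
It is a regular singular point because x P_1(x) = p(x) = -x - 1 and x^2 P_2(x) = q(x) = 2x^2 + 3x - 8 are polynomials, hence analytic at x = 0.
p(0) = -1,  q(0) = -8.
Indicial equation: r(r-1) + p(0) r + q(0) = 0, i.e. r^2 + (p(0) - 1) r + q(0) = 0, i.e. r^2 - 2 r - 8 = 0.
Discriminant: (-2)^2 - 4(-8) = 36, so r = (2 ± 6)/2.
Solving: r_1 = 4, r_2 = -2.

indicial: r^2 - 2 r - 8 = 0; roots r_1 = 4, r_2 = -2


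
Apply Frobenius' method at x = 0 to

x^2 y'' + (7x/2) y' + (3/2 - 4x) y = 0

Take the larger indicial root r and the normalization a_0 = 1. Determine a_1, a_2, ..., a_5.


Write in Frobenius form y'' + (p(x)/x) y' + (q(x)/x^2) y = 0:
  p(x) = 7/2,  q(x) = 3/2 - 4x.
Indicial equation: r(r-1) + (7/2) r + (3/2) = 0 -> roots r_1 = -1, r_2 = -3/2.
Take r = r_1 = -1. Let y(x) = x^r sum_{n>=0} a_n x^n with a_0 = 1.
Substitute y = x^r sum a_n x^n and match x^{r+n}. The recurrence is
  D(n) a_n - 4 a_{n-1} = 0,  where D(n) = (r+n)(r+n-1) + (7/2)(r+n) + (3/2).
  a_n = 4 / D(n) * a_{n-1}.
Since the indicial polynomial factors as (r - r_1)(r - r_2), D(n) = (r_1 + n - r_1)(r_1 + n - r_2) = n(n + 1/2).
Evaluating step by step (a_0 = 1):
  n = 1: D(1) = 1(1 + 1/2) = 3/2; numerator = 4(1) = 4; a_1 = (4)/(3/2) = 8/3
  n = 2: D(2) = 2(2 + 1/2) = 5; numerator = 4(8/3) = 32/3; a_2 = (32/3)/(5) = 32/15
  n = 3: D(3) = 3(3 + 1/2) = 21/2; numerator = 4(32/15) = 128/15; a_3 = (128/15)/(21/2) = 256/315
  n = 4: D(4) = 4(4 + 1/2) = 18; numerator = 4(256/315) = 1024/315; a_4 = (1024/315)/(18) = 512/2835
  n = 5: D(5) = 5(5 + 1/2) = 55/2; numerator = 4(512/2835) = 2048/2835; a_5 = (2048/2835)/(55/2) = 4096/155925

r = -1; a_0 = 1; a_1 = 8/3; a_2 = 32/15; a_3 = 256/315; a_4 = 512/2835; a_5 = 4096/155925


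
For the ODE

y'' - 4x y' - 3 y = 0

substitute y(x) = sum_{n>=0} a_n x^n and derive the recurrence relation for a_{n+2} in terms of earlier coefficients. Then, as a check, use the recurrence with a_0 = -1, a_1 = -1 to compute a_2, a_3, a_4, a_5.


Substitute y = sum_n a_n x^n.
y''(x) has coefficient (n+2)(n+1) a_{n+2} at x^n;
-4 x y'(x) has coefficient -4 n a_n at x^n (shift);
-3 y(x) has coefficient -3 a_n at x^n.
Matching x^n: (n+2)(n+1) a_{n+2} + (-4n - 3) a_n = 0.
Thus a_{n+2} = (4n + 3) / ((n+1)(n+2)) * a_n.

Check with a_0 = -1, a_1 = -1 (apply the recurrence for n = 0, 1, 2, 3): a_0 = -1, a_1 = -1, a_2 = -3/2, a_3 = -7/6, a_4 = -11/8, a_5 = -7/8.

a_(n+2) = (4n + 3) / ((n+1)(n+2)) * a_n; check: a_0 = -1, a_1 = -1, a_2 = -3/2, a_3 = -7/6, a_4 = -11/8, a_5 = -7/8


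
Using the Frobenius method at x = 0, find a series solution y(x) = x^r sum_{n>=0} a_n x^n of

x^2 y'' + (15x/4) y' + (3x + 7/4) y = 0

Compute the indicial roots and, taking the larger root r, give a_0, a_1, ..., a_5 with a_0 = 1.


Write in Frobenius form y'' + (p(x)/x) y' + (q(x)/x^2) y = 0:
  p(x) = 15/4,  q(x) = 3x + 7/4.
Indicial equation: r(r-1) + (15/4) r + (7/4) = 0 -> roots r_1 = -1, r_2 = -7/4.
Take r = r_1 = -1. Let y(x) = x^r sum_{n>=0} a_n x^n with a_0 = 1.
Substitute y = x^r sum a_n x^n and match x^{r+n}. The recurrence is
  D(n) a_n + 3 a_{n-1} = 0,  where D(n) = (r+n)(r+n-1) + (15/4)(r+n) + (7/4).
  a_n = -3 / D(n) * a_{n-1}.
Since the indicial polynomial factors as (r - r_1)(r - r_2), D(n) = (r_1 + n - r_1)(r_1 + n - r_2) = n(n + 3/4).
Evaluating step by step (a_0 = 1):
  n = 1: D(1) = 1(1 + 3/4) = 7/4; numerator = -3(1) = -3; a_1 = (-3)/(7/4) = -12/7
  n = 2: D(2) = 2(2 + 3/4) = 11/2; numerator = -3(-12/7) = 36/7; a_2 = (36/7)/(11/2) = 72/77
  n = 3: D(3) = 3(3 + 3/4) = 45/4; numerator = -3(72/77) = -216/77; a_3 = (-216/77)/(45/4) = -96/385
  n = 4: D(4) = 4(4 + 3/4) = 19; numerator = -3(-96/385) = 288/385; a_4 = (288/385)/(19) = 288/7315
  n = 5: D(5) = 5(5 + 3/4) = 115/4; numerator = -3(288/7315) = -864/7315; a_5 = (-864/7315)/(115/4) = -3456/841225

r = -1; a_0 = 1; a_1 = -12/7; a_2 = 72/77; a_3 = -96/385; a_4 = 288/7315; a_5 = -3456/841225


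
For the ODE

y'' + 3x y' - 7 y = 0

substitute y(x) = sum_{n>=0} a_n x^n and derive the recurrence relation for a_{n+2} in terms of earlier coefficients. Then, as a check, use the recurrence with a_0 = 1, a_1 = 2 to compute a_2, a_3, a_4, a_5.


Substitute y = sum_n a_n x^n.
y''(x) has coefficient (n+2)(n+1) a_{n+2} at x^n;
3 x y'(x) has coefficient 3 n a_n at x^n (shift);
-7 y(x) has coefficient -7 a_n at x^n.
Matching x^n: (n+2)(n+1) a_{n+2} + (3n - 7) a_n = 0.
Thus a_{n+2} = (-3n + 7) / ((n+1)(n+2)) * a_n.

Check with a_0 = 1, a_1 = 2 (apply the recurrence for n = 0, 1, 2, 3): a_0 = 1, a_1 = 2, a_2 = 7/2, a_3 = 4/3, a_4 = 7/24, a_5 = -2/15.

a_(n+2) = (-3n + 7) / ((n+1)(n+2)) * a_n; check: a_0 = 1, a_1 = 2, a_2 = 7/2, a_3 = 4/3, a_4 = 7/24, a_5 = -2/15
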